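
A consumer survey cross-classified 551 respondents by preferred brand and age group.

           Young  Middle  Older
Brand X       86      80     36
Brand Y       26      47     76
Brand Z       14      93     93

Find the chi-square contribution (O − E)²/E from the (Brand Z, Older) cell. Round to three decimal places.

4.644

Row total (Brand Z) = 200; column total (Older) = 205; N = 551.
Expected count E = 200 × 205 / 551 = 74.4102.
Contribution = (O − E)²/E = (93 − 74.4102)² / 74.4102 = 4.644.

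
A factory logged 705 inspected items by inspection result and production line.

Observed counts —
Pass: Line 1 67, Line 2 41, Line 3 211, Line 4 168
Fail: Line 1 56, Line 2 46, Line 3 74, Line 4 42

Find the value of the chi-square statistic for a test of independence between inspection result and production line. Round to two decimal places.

46.92

Row totals: 487, 218. Column totals: 123, 87, 285, 210. Grand total N = 705.
Expected counts (row total × column total / N):
  Pass, Line 1: 487×123/705 = 84.966
  Pass, Line 2: 487×87/705 = 60.098
  Pass, Line 3: 487×285/705 = 196.872
  Pass, Line 4: 487×210/705 = 145.064
  Fail, Line 1: 218×123/705 = 38.034
  Fail, Line 2: 218×87/705 = 26.902
  Fail, Line 3: 218×285/705 = 88.128
  Fail, Line 4: 218×210/705 = 64.936
Contributions (O − E)²/E:
  (67 − 84.966)²/84.966 = 3.7989
  (41 − 60.098)²/60.098 = 6.0690
  (211 − 196.872)²/196.872 = 1.0139
  (168 − 145.064)²/145.064 = 3.6264
  (56 − 38.034)²/38.034 = 8.4865
  (46 − 26.902)²/26.902 = 13.5579
  (74 − 88.128)²/88.128 = 2.2649
  (42 − 64.936)²/64.936 = 8.1012
χ² = 3.7989 + 6.0690 + 1.0139 + 3.6264 + 8.4865 + 13.5579 + 2.2649 + 8.1012 = 46.92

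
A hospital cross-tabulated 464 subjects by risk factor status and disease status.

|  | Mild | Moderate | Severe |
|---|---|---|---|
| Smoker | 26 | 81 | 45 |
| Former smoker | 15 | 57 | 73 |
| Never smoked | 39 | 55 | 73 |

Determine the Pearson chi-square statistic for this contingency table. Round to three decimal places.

Row totals: 152, 145, 167. Column totals: 80, 193, 191. Grand total N = 464.
Expected counts (row total × column total / N):
  Smoker, Mild: 152×80/464 = 26.20690
  Smoker, Moderate: 152×193/464 = 63.22414
  Smoker, Severe: 152×191/464 = 62.56897
  Former smoker, Mild: 145×80/464 = 25.00000
  Former smoker, Moderate: 145×193/464 = 60.31250
  Former smoker, Severe: 145×191/464 = 59.68750
  Never smoked, Mild: 167×80/464 = 28.79310
  Never smoked, Moderate: 167×193/464 = 69.46336
  Never smoked, Severe: 167×191/464 = 68.74353
Contributions (O − E)²/E:
  (26 − 26.20690)²/26.20690 = 0.0016
  (81 − 63.22414)²/63.22414 = 4.9978
  (45 − 62.56897)²/62.56897 = 4.9333
  (15 − 25.00000)²/25.00000 = 4.0000
  (57 − 60.31250)²/60.31250 = 0.1819
  (73 − 59.68750)²/59.68750 = 2.9692
  (39 − 28.79310)²/28.79310 = 3.6183
  (55 − 69.46336)²/69.46336 = 3.0115
  (73 − 68.74353)²/68.74353 = 0.2636
χ² = 0.0016 + 4.9978 + 4.9333 + 4.0000 + 0.1819 + 2.9692 + 3.6183 + 3.0115 + 0.2636 = 23.977

23.977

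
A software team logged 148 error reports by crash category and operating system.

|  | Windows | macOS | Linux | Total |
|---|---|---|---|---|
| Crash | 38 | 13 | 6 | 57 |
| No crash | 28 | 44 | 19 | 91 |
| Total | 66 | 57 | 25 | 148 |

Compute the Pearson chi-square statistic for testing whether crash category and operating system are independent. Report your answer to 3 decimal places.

Grand total N = 148.
Expected counts (row total × column total / N):
  Crash, Windows: 57×66/148 = 25.4189
  Crash, macOS: 57×57/148 = 21.9527
  Crash, Linux: 57×25/148 = 9.6284
  No crash, Windows: 91×66/148 = 40.5811
  No crash, macOS: 91×57/148 = 35.0473
  No crash, Linux: 91×25/148 = 15.3716
Contributions (O − E)²/E:
  (38 − 25.4189)²/25.4189 = 6.2270
  (13 − 21.9527)²/21.9527 = 3.6511
  (6 − 9.6284)²/9.6284 = 1.3673
  (28 − 40.5811)²/40.5811 = 3.9004
  (44 − 35.0473)²/35.0473 = 2.2869
  (19 − 15.3716)²/15.3716 = 0.8565
χ² = 6.2270 + 3.6511 + 1.3673 + 3.9004 + 2.2869 + 0.8565 = 18.289

18.289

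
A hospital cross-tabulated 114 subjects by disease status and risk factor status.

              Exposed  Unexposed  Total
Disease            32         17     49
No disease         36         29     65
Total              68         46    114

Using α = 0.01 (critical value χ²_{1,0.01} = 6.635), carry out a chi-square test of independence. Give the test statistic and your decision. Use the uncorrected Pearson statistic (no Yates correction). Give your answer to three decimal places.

1.143; fail to reject H₀

Grand total N = 114.
Expected counts (row total × column total / N):
  Disease, Exposed: 49×68/114 = 29.2281
  Disease, Unexposed: 49×46/114 = 19.7719
  No disease, Exposed: 65×68/114 = 38.7719
  No disease, Unexposed: 65×46/114 = 26.2281
Contributions (O − E)²/E:
  (32 − 29.2281)²/29.2281 = 0.2629
  (17 − 19.7719)²/19.7719 = 0.3886
  (36 − 38.7719)²/38.7719 = 0.1982
  (29 − 26.2281)²/26.2281 = 0.2929
χ² = 0.2629 + 0.3886 + 0.1982 + 0.2929 = 1.143
df = (2−1)(2−1) = 1. Since 1.143 < 6.635, fail to reject the null hypothesis of independence at α = 0.01.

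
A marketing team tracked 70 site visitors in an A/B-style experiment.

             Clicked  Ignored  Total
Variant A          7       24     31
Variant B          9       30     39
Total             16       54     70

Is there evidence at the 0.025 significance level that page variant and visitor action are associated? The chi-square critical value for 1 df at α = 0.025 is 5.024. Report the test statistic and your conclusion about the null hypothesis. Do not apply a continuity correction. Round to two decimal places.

0.00; fail to reject H₀

Grand total N = 70.
Expected counts (row total × column total / N):
  Variant A, Clicked: 31×16/70 = 7.086
  Variant A, Ignored: 31×54/70 = 23.914
  Variant B, Clicked: 39×16/70 = 8.914
  Variant B, Ignored: 39×54/70 = 30.086
Contributions (O − E)²/E:
  (7 − 7.086)²/7.086 = 0.0010
  (24 − 23.914)²/23.914 = 0.0003
  (9 − 8.914)²/8.914 = 0.0008
  (30 − 30.086)²/30.086 = 0.0002
χ² = 0.0010 + 0.0003 + 0.0008 + 0.0002 = 0.00
df = (2−1)(2−1) = 1. Since 0.00 < 5.024, fail to reject the null hypothesis of independence at α = 0.025.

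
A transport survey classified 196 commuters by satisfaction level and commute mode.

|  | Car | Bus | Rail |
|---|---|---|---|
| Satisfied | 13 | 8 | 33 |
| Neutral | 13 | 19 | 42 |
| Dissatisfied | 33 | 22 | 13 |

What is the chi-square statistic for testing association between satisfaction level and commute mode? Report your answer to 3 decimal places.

31.455

Row totals: 54, 74, 68. Column totals: 59, 49, 88. Grand total N = 196.
Expected counts (row total × column total / N):
  Satisfied, Car: 54×59/196 = 16.2551
  Satisfied, Bus: 54×49/196 = 13.5000
  Satisfied, Rail: 54×88/196 = 24.2449
  Neutral, Car: 74×59/196 = 22.2755
  Neutral, Bus: 74×49/196 = 18.5000
  Neutral, Rail: 74×88/196 = 33.2245
  Dissatisfied, Car: 68×59/196 = 20.4694
  Dissatisfied, Bus: 68×49/196 = 17.0000
  Dissatisfied, Rail: 68×88/196 = 30.5306
Contributions (O − E)²/E:
  (13 − 16.2551)²/16.2551 = 0.6518
  (8 − 13.5000)²/13.5000 = 2.2407
  (33 − 24.2449)²/24.2449 = 3.1616
  (13 − 22.2755)²/22.2755 = 3.8623
  (19 − 18.5000)²/18.5000 = 0.0135
  (42 − 33.2245)²/33.2245 = 2.3178
  (33 − 20.4694)²/20.4694 = 7.6708
  (22 − 17.0000)²/17.0000 = 1.4706
  (13 − 30.5306)²/30.5306 = 10.0660
χ² = 0.6518 + 2.2407 + 3.1616 + 3.8623 + 0.0135 + 2.3178 + 7.6708 + 1.4706 + 10.0660 = 31.455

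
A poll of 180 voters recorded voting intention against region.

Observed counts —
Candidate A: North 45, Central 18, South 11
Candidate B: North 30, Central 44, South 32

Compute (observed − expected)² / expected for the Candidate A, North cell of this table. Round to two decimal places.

6.51

Row total (Candidate A) = 74; column total (North) = 75; N = 180.
Expected count E = 74 × 75 / 180 = 30.833.
Contribution = (O − E)²/E = (45 − 30.833)² / 30.833 = 6.51.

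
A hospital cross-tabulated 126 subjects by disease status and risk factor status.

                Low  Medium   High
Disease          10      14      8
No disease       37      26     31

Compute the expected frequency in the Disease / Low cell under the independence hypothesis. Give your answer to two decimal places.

11.94

Row total (Disease) = 32; column total (Low) = 47; grand total N = 126.
Expected count = (row total × column total) / N = 32 × 47 / 126 = 11.94.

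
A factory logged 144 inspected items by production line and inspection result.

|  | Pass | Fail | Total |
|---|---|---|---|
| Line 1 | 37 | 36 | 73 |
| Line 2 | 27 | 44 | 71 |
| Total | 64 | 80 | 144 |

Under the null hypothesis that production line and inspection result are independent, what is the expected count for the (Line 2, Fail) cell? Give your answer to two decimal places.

39.44

Row total (Line 2) = 71; column total (Fail) = 80; grand total N = 144.
Expected count = (row total × column total) / N = 71 × 80 / 144 = 39.44.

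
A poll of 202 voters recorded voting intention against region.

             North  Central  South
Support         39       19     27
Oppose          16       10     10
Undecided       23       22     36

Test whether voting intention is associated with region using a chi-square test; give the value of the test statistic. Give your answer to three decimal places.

6.854

Row totals: 85, 36, 81. Column totals: 78, 51, 73. Grand total N = 202.
Expected counts (row total × column total / N):
  Support, North: 85×78/202 = 32.8218
  Support, Central: 85×51/202 = 21.4604
  Support, South: 85×73/202 = 30.7178
  Oppose, North: 36×78/202 = 13.9010
  Oppose, Central: 36×51/202 = 9.0891
  Oppose, South: 36×73/202 = 13.0099
  Undecided, North: 81×78/202 = 31.2772
  Undecided, Central: 81×51/202 = 20.4505
  Undecided, South: 81×73/202 = 29.2723
Contributions (O − E)²/E:
  (39 − 32.8218)²/32.8218 = 1.1630
  (19 − 21.4604)²/21.4604 = 0.2821
  (27 − 30.7178)²/30.7178 = 0.4500
  (16 − 13.9010)²/13.9010 = 0.3169
  (10 − 9.0891)²/9.0891 = 0.0913
  (10 − 13.0099)²/13.0099 = 0.6964
  (23 − 31.2772)²/31.2772 = 2.1905
  (22 − 20.4505)²/20.4505 = 0.1174
  (36 − 29.2723)²/29.2723 = 1.5462
χ² = 1.1630 + 0.2821 + 0.4500 + 0.3169 + 0.0913 + 0.6964 + 2.1905 + 0.1174 + 1.5462 = 6.854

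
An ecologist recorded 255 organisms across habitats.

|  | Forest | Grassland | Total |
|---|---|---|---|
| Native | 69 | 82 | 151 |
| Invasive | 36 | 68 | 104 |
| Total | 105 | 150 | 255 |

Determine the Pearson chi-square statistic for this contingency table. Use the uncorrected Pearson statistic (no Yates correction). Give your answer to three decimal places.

Grand total N = 255.
Expected counts (row total × column total / N):
  Native, Forest: 151×105/255 = 62.1765
  Native, Grassland: 151×150/255 = 88.8235
  Invasive, Forest: 104×105/255 = 42.8235
  Invasive, Grassland: 104×150/255 = 61.1765
Contributions (O − E)²/E:
  (69 − 62.1765)²/62.1765 = 0.7488
  (82 − 88.8235)²/88.8235 = 0.5242
  (36 − 42.8235)²/42.8235 = 1.0873
  (68 − 61.1765)²/61.1765 = 0.7611
χ² = 0.7488 + 0.5242 + 1.0873 + 0.7611 = 3.121

3.121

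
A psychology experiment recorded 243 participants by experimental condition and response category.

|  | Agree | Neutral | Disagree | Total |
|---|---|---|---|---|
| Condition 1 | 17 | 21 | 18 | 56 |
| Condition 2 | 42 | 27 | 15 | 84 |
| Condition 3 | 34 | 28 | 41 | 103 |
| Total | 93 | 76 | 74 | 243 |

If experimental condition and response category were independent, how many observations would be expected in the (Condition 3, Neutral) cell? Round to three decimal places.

32.214

Row total (Condition 3) = 103; column total (Neutral) = 76; grand total N = 243.
Expected count = (row total × column total) / N = 103 × 76 / 243 = 32.214.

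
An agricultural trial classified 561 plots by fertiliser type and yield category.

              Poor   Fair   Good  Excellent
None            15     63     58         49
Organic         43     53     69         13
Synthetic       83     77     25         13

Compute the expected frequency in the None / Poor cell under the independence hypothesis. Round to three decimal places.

Row total (None) = 185; column total (Poor) = 141; grand total N = 561.
Expected count = (row total × column total) / N = 185 × 141 / 561 = 46.497.

46.497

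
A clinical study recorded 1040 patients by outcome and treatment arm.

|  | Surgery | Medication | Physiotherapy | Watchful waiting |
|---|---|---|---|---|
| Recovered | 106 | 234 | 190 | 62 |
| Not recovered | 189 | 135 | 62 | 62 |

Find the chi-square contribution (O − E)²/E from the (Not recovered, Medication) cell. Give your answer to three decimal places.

Row total (Not recovered) = 448; column total (Medication) = 369; N = 1040.
Expected count E = 448 × 369 / 1040 = 158.95385.
Contribution = (O − E)²/E = (135 − 158.95385)² / 158.95385 = 3.610.

3.610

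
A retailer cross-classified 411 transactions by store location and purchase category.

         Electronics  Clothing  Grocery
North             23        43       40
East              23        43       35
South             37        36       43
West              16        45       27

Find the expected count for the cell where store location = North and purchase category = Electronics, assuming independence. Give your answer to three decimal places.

25.533

Row total (North) = 106; column total (Electronics) = 99; grand total N = 411.
Expected count = (row total × column total) / N = 106 × 99 / 411 = 25.533.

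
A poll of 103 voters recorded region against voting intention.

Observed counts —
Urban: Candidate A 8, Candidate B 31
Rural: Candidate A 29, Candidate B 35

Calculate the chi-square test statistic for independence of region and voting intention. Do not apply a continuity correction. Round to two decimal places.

Row totals: 39, 64. Column totals: 37, 66. Grand total N = 103.
Expected counts (row total × column total / N):
  Urban, Candidate A: 39×37/103 = 14.0097
  Urban, Candidate B: 39×66/103 = 24.9903
  Rural, Candidate A: 64×37/103 = 22.9903
  Rural, Candidate B: 64×66/103 = 41.0097
Contributions (O − E)²/E:
  (8 − 14.0097)²/14.0097 = 2.5780
  (31 − 24.9903)²/24.9903 = 1.4452
  (29 − 22.9903)²/22.9903 = 1.5709
  (35 − 41.0097)²/41.0097 = 0.8807
χ² = 2.5780 + 1.4452 + 1.5709 + 0.8807 = 6.47

6.47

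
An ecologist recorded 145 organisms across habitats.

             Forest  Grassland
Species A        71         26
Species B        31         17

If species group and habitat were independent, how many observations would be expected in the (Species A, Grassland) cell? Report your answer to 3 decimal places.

28.766

Row total (Species A) = 97; column total (Grassland) = 43; grand total N = 145.
Expected count = (row total × column total) / N = 97 × 43 / 145 = 28.766.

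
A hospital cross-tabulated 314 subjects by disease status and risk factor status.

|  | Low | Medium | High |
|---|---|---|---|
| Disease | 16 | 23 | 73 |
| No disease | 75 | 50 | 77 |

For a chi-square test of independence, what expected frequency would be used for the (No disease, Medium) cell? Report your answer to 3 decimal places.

Row total (No disease) = 202; column total (Medium) = 73; grand total N = 314.
Expected count = (row total × column total) / N = 202 × 73 / 314 = 46.962.

46.962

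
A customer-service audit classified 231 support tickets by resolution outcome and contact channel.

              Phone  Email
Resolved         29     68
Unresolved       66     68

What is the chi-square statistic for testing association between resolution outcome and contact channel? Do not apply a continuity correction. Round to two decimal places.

Row totals: 97, 134. Column totals: 95, 136. Grand total N = 231.
Expected counts (row total × column total / N):
  Resolved, Phone: 97×95/231 = 39.892
  Resolved, Email: 97×136/231 = 57.108
  Unresolved, Phone: 134×95/231 = 55.108
  Unresolved, Email: 134×136/231 = 78.892
Contributions (O − E)²/E:
  (29 − 39.892)²/39.892 = 2.9739
  (68 − 57.108)²/57.108 = 2.0774
  (66 − 55.108)²/55.108 = 2.1528
  (68 − 78.892)²/78.892 = 1.5038
χ² = 2.9739 + 2.0774 + 2.1528 + 1.5038 = 8.71

8.71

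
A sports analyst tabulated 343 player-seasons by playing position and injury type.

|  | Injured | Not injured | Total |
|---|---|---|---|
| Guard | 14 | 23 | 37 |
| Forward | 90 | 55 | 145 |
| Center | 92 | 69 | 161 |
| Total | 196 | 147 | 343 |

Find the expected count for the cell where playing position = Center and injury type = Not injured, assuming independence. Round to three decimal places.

Row total (Center) = 161; column total (Not injured) = 147; grand total N = 343.
Expected count = (row total × column total) / N = 161 × 147 / 343 = 69.000.

69.000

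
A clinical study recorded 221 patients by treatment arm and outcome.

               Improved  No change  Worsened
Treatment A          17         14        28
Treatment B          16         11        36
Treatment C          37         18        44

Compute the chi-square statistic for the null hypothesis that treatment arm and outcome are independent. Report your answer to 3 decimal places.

4.020

Row totals: 59, 63, 99. Column totals: 70, 43, 108. Grand total N = 221.
Expected counts (row total × column total / N):
  Treatment A, Improved: 59×70/221 = 18.6878
  Treatment A, No change: 59×43/221 = 11.4796
  Treatment A, Worsened: 59×108/221 = 28.8326
  Treatment B, Improved: 63×70/221 = 19.9548
  Treatment B, No change: 63×43/221 = 12.2579
  Treatment B, Worsened: 63×108/221 = 30.7873
  Treatment C, Improved: 99×70/221 = 31.3575
  Treatment C, No change: 99×43/221 = 19.2624
  Treatment C, Worsened: 99×108/221 = 48.3801
Contributions (O − E)²/E:
  (17 − 18.6878)²/18.6878 = 0.1524
  (14 − 11.4796)²/11.4796 = 0.5534
  (28 − 28.8326)²/28.8326 = 0.0240
  (16 − 19.9548)²/19.9548 = 0.7838
  (11 − 12.2579)²/12.2579 = 0.1291
  (36 − 30.7873)²/30.7873 = 0.8826
  (37 − 31.3575)²/31.3575 = 1.0153
  (18 − 19.2624)²/19.2624 = 0.0827
  (44 − 48.3801)²/48.3801 = 0.3966
χ² = 0.1524 + 0.5534 + 0.0240 + 0.7838 + 0.1291 + 0.8826 + 1.0153 + 0.0827 + 0.3966 = 4.020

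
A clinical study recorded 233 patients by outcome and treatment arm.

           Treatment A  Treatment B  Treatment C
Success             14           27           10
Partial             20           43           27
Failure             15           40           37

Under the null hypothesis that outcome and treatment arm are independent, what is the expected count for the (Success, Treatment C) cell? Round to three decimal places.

16.197

Row total (Success) = 51; column total (Treatment C) = 74; grand total N = 233.
Expected count = (row total × column total) / N = 51 × 74 / 233 = 16.197.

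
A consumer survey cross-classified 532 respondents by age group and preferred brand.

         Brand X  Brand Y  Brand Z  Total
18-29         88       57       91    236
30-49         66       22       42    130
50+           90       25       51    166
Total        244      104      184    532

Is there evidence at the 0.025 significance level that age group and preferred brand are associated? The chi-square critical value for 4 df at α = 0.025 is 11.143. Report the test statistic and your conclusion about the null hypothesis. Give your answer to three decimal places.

13.708; reject H₀

Grand total N = 532.
Expected counts (row total × column total / N):
  18-29, Brand X: 236×244/532 = 108.24060
  18-29, Brand Y: 236×104/532 = 46.13534
  18-29, Brand Z: 236×184/532 = 81.62406
  30-49, Brand X: 130×244/532 = 59.62406
  30-49, Brand Y: 130×104/532 = 25.41353
  30-49, Brand Z: 130×184/532 = 44.96241
  50+, Brand X: 166×244/532 = 76.13534
  50+, Brand Y: 166×104/532 = 32.45113
  50+, Brand Z: 166×184/532 = 57.41353
Contributions (O − E)²/E:
  (88 − 108.24060)²/108.24060 = 3.7849
  (57 − 46.13534)²/46.13534 = 2.5586
  (91 − 81.62406)²/81.62406 = 1.0770
  (66 − 59.62406)²/59.62406 = 0.6818
  (22 − 25.41353)²/25.41353 = 0.4585
  (42 − 44.96241)²/44.96241 = 0.1952
  (90 − 76.13534)²/76.13534 = 2.5248
  (25 − 32.45113)²/32.45113 = 1.7109
  (51 − 57.41353)²/57.41353 = 0.7164
χ² = 3.7849 + 2.5586 + 1.0770 + 0.6818 + 0.4585 + 0.1952 + 2.5248 + 1.7109 + 0.7164 = 13.708
df = (3−1)(3−1) = 4. Since 13.708 > 11.143, reject the null hypothesis of independence at α = 0.025.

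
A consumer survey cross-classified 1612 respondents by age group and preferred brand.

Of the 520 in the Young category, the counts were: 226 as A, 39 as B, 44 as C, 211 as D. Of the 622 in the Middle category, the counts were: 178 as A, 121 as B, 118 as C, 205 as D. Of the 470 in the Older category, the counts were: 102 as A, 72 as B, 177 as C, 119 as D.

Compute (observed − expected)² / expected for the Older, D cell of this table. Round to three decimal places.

Row total (Older) = 470; column total (D) = 535; N = 1612.
Expected count E = 470 × 535 / 1612 = 155.9864.
Contribution = (O − E)²/E = (119 − 155.9864)² / 155.9864 = 8.770.

8.770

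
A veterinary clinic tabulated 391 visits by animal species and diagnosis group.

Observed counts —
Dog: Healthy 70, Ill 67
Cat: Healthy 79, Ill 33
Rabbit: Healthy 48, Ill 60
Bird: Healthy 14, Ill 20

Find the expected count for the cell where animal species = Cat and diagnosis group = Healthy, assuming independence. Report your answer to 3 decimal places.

60.440

Row total (Cat) = 112; column total (Healthy) = 211; grand total N = 391.
Expected count = (row total × column total) / N = 112 × 211 / 391 = 60.440.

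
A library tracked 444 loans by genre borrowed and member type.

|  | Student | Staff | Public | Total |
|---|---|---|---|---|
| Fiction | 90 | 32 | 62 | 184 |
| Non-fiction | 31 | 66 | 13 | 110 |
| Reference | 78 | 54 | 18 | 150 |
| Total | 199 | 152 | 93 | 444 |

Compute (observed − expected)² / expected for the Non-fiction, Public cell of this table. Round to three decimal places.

Row total (Non-fiction) = 110; column total (Public) = 93; N = 444.
Expected count E = 110 × 93 / 444 = 23.0405.
Contribution = (O − E)²/E = (13 − 23.0405)² / 23.0405 = 4.375.

4.375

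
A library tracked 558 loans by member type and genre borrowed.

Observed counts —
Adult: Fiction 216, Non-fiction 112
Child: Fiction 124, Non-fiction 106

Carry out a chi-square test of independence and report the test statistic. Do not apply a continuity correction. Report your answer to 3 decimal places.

Row totals: 328, 230. Column totals: 340, 218. Grand total N = 558.
Expected counts (row total × column total / N):
  Adult, Fiction: 328×340/558 = 199.8566
  Adult, Non-fiction: 328×218/558 = 128.1434
  Child, Fiction: 230×340/558 = 140.1434
  Child, Non-fiction: 230×218/558 = 89.8566
Contributions (O − E)²/E:
  (216 − 199.8566)²/199.8566 = 1.3040
  (112 − 128.1434)²/128.1434 = 2.0337
  (124 − 140.1434)²/140.1434 = 1.8596
  (106 − 89.8566)²/89.8566 = 2.9003
χ² = 1.3040 + 2.0337 + 1.8596 + 2.9003 = 8.098

8.098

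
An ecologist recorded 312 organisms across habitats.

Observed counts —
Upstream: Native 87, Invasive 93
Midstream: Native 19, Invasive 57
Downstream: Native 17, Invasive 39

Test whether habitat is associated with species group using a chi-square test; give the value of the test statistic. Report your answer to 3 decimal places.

14.532

Row totals: 180, 76, 56. Column totals: 123, 189. Grand total N = 312.
Expected counts (row total × column total / N):
  Upstream, Native: 180×123/312 = 70.9615
  Upstream, Invasive: 180×189/312 = 109.0385
  Midstream, Native: 76×123/312 = 29.9615
  Midstream, Invasive: 76×189/312 = 46.0385
  Downstream, Native: 56×123/312 = 22.0769
  Downstream, Invasive: 56×189/312 = 33.9231
Contributions (O − E)²/E:
  (87 − 70.9615)²/70.9615 = 3.6250
  (93 − 109.0385)²/109.0385 = 2.3591
  (19 − 29.9615)²/29.9615 = 4.0103
  (57 − 46.0385)²/46.0385 = 2.6099
  (17 − 22.0769)²/22.0769 = 1.1675
  (39 − 33.9231)²/33.9231 = 0.7598
χ² = 3.6250 + 2.3591 + 4.0103 + 2.6099 + 1.1675 + 0.7598 = 14.532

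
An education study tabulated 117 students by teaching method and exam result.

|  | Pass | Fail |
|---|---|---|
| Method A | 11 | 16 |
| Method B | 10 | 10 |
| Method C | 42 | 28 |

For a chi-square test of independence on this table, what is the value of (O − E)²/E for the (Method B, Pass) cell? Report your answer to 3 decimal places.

Row total (Method B) = 20; column total (Pass) = 63; N = 117.
Expected count E = 20 × 63 / 117 = 10.7692.
Contribution = (O − E)²/E = (10 − 10.7692)² / 10.7692 = 0.055.

0.055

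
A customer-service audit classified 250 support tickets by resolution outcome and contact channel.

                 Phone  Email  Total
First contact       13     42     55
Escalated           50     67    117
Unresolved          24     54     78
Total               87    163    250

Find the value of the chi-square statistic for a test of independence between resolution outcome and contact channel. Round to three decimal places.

6.826

Grand total N = 250.
Expected counts (row total × column total / N):
  First contact, Phone: 55×87/250 = 19.1400
  First contact, Email: 55×163/250 = 35.8600
  Escalated, Phone: 117×87/250 = 40.7160
  Escalated, Email: 117×163/250 = 76.2840
  Unresolved, Phone: 78×87/250 = 27.1440
  Unresolved, Email: 78×163/250 = 50.8560
Contributions (O − E)²/E:
  (13 − 19.1400)²/19.1400 = 1.9697
  (42 − 35.8600)²/35.8600 = 1.0513
  (50 − 40.7160)²/40.7160 = 2.1169
  (67 − 76.2840)²/76.2840 = 1.1299
  (24 − 27.1440)²/27.1440 = 0.3642
  (54 − 50.8560)²/50.8560 = 0.1944
χ² = 1.9697 + 1.0513 + 2.1169 + 1.1299 + 0.3642 + 0.1944 = 6.826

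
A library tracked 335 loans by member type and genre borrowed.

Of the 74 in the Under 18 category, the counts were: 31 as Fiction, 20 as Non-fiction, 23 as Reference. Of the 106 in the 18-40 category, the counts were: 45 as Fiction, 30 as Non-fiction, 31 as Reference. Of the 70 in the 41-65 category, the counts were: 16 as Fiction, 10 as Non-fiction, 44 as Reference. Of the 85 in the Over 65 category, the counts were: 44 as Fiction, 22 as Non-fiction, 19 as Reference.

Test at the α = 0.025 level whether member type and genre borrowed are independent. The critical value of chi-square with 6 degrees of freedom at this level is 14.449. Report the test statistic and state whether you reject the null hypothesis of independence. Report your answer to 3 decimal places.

32.803; reject H₀

Row totals: 74, 106, 70, 85. Column totals: 136, 82, 117. Grand total N = 335.
Expected counts (row total × column total / N):
  Under 18, Fiction: 74×136/335 = 30.0418
  Under 18, Non-fiction: 74×82/335 = 18.1134
  Under 18, Reference: 74×117/335 = 25.8448
  18-40, Fiction: 106×136/335 = 43.0328
  18-40, Non-fiction: 106×82/335 = 25.9463
  18-40, Reference: 106×117/335 = 37.0209
  41-65, Fiction: 70×136/335 = 28.4179
  41-65, Non-fiction: 70×82/335 = 17.1343
  41-65, Reference: 70×117/335 = 24.4478
  Over 65, Fiction: 85×136/335 = 34.5075
  Over 65, Non-fiction: 85×82/335 = 20.8060
  Over 65, Reference: 85×117/335 = 29.6866
Contributions (O − E)²/E:
  (31 − 30.0418)²/30.0418 = 0.0306
  (20 − 18.1134)²/18.1134 = 0.1965
  (23 − 25.8448)²/25.8448 = 0.3131
  (45 − 43.0328)²/43.0328 = 0.0899
  (30 − 25.9463)²/25.9463 = 0.6333
  (31 − 37.0209)²/37.0209 = 0.9792
  (16 − 28.4179)²/28.4179 = 5.4263
  (10 − 17.1343)²/17.1343 = 2.9705
  (44 − 24.4478)²/24.4478 = 15.6369
  (44 − 34.5075)²/34.5075 = 2.6112
  (22 − 20.8060)²/20.8060 = 0.0685
  (19 − 29.6866)²/29.6866 = 3.8470
χ² = 0.0306 + 0.1965 + 0.3131 + 0.0899 + 0.6333 + 0.9792 + 5.4263 + 2.9705 + 15.6369 + 2.6112 + 0.0685 + 3.8470 = 32.803
df = (4−1)(3−1) = 6. Since 32.803 > 14.449, reject the null hypothesis of independence at α = 0.025.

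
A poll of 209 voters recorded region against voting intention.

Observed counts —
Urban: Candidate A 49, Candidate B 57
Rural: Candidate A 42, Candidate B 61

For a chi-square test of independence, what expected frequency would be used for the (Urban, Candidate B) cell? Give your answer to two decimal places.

Row total (Urban) = 106; column total (Candidate B) = 118; grand total N = 209.
Expected count = (row total × column total) / N = 106 × 118 / 209 = 59.85.

59.85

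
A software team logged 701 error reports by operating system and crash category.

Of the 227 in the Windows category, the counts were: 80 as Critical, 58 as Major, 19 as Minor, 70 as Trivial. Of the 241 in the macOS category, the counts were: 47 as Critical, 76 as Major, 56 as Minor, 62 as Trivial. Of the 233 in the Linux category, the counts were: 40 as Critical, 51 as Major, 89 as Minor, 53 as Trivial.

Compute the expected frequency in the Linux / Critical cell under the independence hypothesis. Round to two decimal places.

55.51

Row total (Linux) = 233; column total (Critical) = 167; grand total N = 701.
Expected count = (row total × column total) / N = 233 × 167 / 701 = 55.51.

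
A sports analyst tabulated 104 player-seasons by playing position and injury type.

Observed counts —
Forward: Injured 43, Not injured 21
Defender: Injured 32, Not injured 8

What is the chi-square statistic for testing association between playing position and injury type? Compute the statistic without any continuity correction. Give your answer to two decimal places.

Row totals: 64, 40. Column totals: 75, 29. Grand total N = 104.
Expected counts (row total × column total / N):
  Forward, Injured: 64×75/104 = 46.154
  Forward, Not injured: 64×29/104 = 17.846
  Defender, Injured: 40×75/104 = 28.846
  Defender, Not injured: 40×29/104 = 11.154
Contributions (O − E)²/E:
  (43 − 46.154)²/46.154 = 0.2155
  (21 − 17.846)²/17.846 = 0.5574
  (32 − 28.846)²/28.846 = 0.3449
  (8 − 11.154)²/11.154 = 0.8919
χ² = 0.2155 + 0.5574 + 0.3449 + 0.8919 = 2.01

2.01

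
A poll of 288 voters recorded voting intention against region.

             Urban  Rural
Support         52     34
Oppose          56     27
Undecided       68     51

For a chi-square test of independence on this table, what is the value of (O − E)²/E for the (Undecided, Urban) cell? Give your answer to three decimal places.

Row total (Undecided) = 119; column total (Urban) = 176; N = 288.
Expected count E = 119 × 176 / 288 = 72.7222.
Contribution = (O − E)²/E = (68 − 72.7222)² / 72.7222 = 0.307.

0.307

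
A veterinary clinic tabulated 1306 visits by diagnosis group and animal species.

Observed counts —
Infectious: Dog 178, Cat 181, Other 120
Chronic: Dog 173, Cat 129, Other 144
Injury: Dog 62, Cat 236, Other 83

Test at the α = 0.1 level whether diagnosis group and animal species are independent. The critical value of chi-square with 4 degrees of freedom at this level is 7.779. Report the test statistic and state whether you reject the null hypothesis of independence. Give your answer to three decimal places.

105.967; reject H₀

Row totals: 479, 446, 381. Column totals: 413, 546, 347. Grand total N = 1306.
Expected counts (row total × column total / N):
  Infectious, Dog: 479×413/1306 = 151.4755
  Infectious, Cat: 479×546/1306 = 200.2557
  Infectious, Other: 479×347/1306 = 127.2688
  Chronic, Dog: 446×413/1306 = 141.0398
  Chronic, Cat: 446×546/1306 = 186.4594
  Chronic, Other: 446×347/1306 = 118.5008
  Injury, Dog: 381×413/1306 = 120.4847
  Injury, Cat: 381×546/1306 = 159.2848
  Injury, Other: 381×347/1306 = 101.2305
Contributions (O − E)²/E:
  (178 − 151.4755)²/151.4755 = 4.6446
  (181 − 200.2557)²/200.2557 = 1.8515
  (120 − 127.2688)²/127.2688 = 0.4151
  (173 − 141.0398)²/141.0398 = 7.2423
  (129 − 186.4594)²/186.4594 = 17.7067
  (144 − 118.5008)²/118.5008 = 5.4870
  (62 − 120.4847)²/120.4847 = 28.3892
  (236 − 159.2848)²/159.2848 = 36.9478
  (83 − 101.2305)²/101.2305 = 3.2831
χ² = 4.6446 + 1.8515 + 0.4151 + 7.2423 + 17.7067 + 5.4870 + 28.3892 + 36.9478 + 3.2831 = 105.967
df = (3−1)(3−1) = 4. Since 105.967 > 7.779, reject the null hypothesis of independence at α = 0.1.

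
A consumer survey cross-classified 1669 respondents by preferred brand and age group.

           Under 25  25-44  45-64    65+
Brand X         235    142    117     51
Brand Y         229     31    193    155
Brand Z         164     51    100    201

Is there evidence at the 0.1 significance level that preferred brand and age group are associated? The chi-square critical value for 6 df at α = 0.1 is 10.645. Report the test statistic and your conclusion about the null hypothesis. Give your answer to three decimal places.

Row totals: 545, 608, 516. Column totals: 628, 224, 410, 407. Grand total N = 1669.
Expected counts (row total × column total / N):
  Brand X, Under 25: 545×628/1669 = 205.06890
  Brand X, 25-44: 545×224/1669 = 73.14560
  Brand X, 45-64: 545×410/1669 = 133.88256
  Brand X, 65+: 545×407/1669 = 132.90294
  Brand Y, Under 25: 608×628/1669 = 228.77412
  Brand Y, 25-44: 608×224/1669 = 81.60096
  Brand Y, 45-64: 608×410/1669 = 149.35890
  Brand Y, 65+: 608×407/1669 = 148.26603
  Brand Z, Under 25: 516×628/1669 = 194.15698
  Brand Z, 25-44: 516×224/1669 = 69.25345
  Brand Z, 45-64: 516×410/1669 = 126.75854
  Brand Z, 65+: 516×407/1669 = 125.83104
Contributions (O − E)²/E:
  (235 − 205.06890)²/205.06890 = 4.3686
  (142 − 73.14560)²/73.14560 = 64.8149
  (117 − 133.88256)²/133.88256 = 2.1289
  (51 − 132.90294)²/132.90294 = 50.4736
  (229 − 228.77412)²/228.77412 = 0.0002
  (31 − 81.60096)²/81.60096 = 31.3778
  (193 − 149.35890)²/149.35890 = 12.7515
  (155 − 148.26603)²/148.26603 = 0.3058
  (164 − 194.15698)²/194.15698 = 4.6841
  (51 − 69.25345)²/69.25345 = 4.8111
  (100 − 126.75854)²/126.75854 = 5.6487
  (201 − 125.83104)²/125.83104 = 44.9044
χ² = 4.3686 + 64.8149 + 2.1289 + 50.4736 + 0.0002 + 31.3778 + 12.7515 + 0.3058 + 4.6841 + 4.8111 + 5.6487 + 44.9044 = 226.270
df = (3−1)(4−1) = 6. Since 226.270 > 10.645, reject the null hypothesis of independence at α = 0.1.

226.270; reject H₀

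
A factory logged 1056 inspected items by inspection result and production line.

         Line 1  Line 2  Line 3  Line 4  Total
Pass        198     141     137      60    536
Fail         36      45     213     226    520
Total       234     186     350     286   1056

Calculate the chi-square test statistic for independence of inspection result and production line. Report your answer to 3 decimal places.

274.375

Grand total N = 1056.
Expected counts (row total × column total / N):
  Pass, Line 1: 536×234/1056 = 118.772727
  Pass, Line 2: 536×186/1056 = 94.409091
  Pass, Line 3: 536×350/1056 = 177.651515
  Pass, Line 4: 536×286/1056 = 145.166667
  Fail, Line 1: 520×234/1056 = 115.227273
  Fail, Line 2: 520×186/1056 = 91.590909
  Fail, Line 3: 520×350/1056 = 172.348485
  Fail, Line 4: 520×286/1056 = 140.833333
Contributions (O − E)²/E:
  (198 − 118.772727)²/118.772727 = 52.8485
  (141 − 94.409091)²/94.409091 = 22.9926
  (137 − 177.651515)²/177.651515 = 9.3022
  (60 − 145.166667)²/145.166667 = 49.9657
  (36 − 115.227273)²/115.227273 = 54.4746
  (45 − 91.590909)²/91.590909 = 23.7001
  (213 − 172.348485)²/172.348485 = 9.5884
  (226 − 140.833333)²/140.833333 = 51.5032
χ² = 52.8485 + 22.9926 + 9.3022 + 49.9657 + 54.4746 + 23.7001 + 9.5884 + 51.5032 = 274.375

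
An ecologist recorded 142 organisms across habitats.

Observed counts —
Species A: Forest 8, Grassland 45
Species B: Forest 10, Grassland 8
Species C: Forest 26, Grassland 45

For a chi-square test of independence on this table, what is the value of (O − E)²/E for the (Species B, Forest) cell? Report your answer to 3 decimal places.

3.507

Row total (Species B) = 18; column total (Forest) = 44; N = 142.
Expected count E = 18 × 44 / 142 = 5.5775.
Contribution = (O − E)²/E = (10 − 5.5775)² / 5.5775 = 3.507.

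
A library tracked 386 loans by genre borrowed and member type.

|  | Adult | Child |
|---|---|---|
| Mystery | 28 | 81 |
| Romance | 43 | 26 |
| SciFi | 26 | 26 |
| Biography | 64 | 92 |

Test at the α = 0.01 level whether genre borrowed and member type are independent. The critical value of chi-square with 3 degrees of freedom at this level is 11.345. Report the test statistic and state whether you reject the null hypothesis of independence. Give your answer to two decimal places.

Row totals: 109, 69, 52, 156. Column totals: 161, 225. Grand total N = 386.
Expected counts (row total × column total / N):
  Mystery, Adult: 109×161/386 = 45.464
  Mystery, Child: 109×225/386 = 63.536
  Romance, Adult: 69×161/386 = 28.780
  Romance, Child: 69×225/386 = 40.220
  SciFi, Adult: 52×161/386 = 21.689
  SciFi, Child: 52×225/386 = 30.311
  Biography, Adult: 156×161/386 = 65.067
  Biography, Child: 156×225/386 = 90.933
Contributions (O − E)²/E:
  (28 − 45.464)²/45.464 = 6.7084
  (81 − 63.536)²/63.536 = 4.8003
  (43 − 28.780)²/28.780 = 7.0260
  (26 − 40.220)²/40.220 = 5.0276
  (26 − 21.689)²/21.689 = 0.8569
  (26 − 30.311)²/30.311 = 0.6131
  (64 − 65.067)²/65.067 = 0.0175
  (92 − 90.933)²/90.933 = 0.0125
χ² = 6.7084 + 4.8003 + 7.0260 + 5.0276 + 0.8569 + 0.6131 + 0.0175 + 0.0125 = 25.06
df = (4−1)(2−1) = 3. Since 25.06 > 11.345, reject the null hypothesis of independence at α = 0.01.

25.06; reject H₀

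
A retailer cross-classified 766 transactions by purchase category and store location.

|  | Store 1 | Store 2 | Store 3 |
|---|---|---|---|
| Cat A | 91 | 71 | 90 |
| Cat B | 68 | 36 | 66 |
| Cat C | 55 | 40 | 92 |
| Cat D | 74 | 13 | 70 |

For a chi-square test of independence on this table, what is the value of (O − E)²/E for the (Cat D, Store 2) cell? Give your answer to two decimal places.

11.95

Row total (Cat D) = 157; column total (Store 2) = 160; N = 766.
Expected count E = 157 × 160 / 766 = 32.794.
Contribution = (O − E)²/E = (13 − 32.794)² / 32.794 = 11.95.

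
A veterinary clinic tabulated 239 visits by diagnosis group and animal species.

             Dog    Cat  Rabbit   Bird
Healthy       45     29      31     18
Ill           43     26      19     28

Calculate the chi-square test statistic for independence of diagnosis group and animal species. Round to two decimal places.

Row totals: 123, 116. Column totals: 88, 55, 50, 46. Grand total N = 239.
Expected counts (row total × column total / N):
  Healthy, Dog: 123×88/239 = 45.289
  Healthy, Cat: 123×55/239 = 28.305
  Healthy, Rabbit: 123×50/239 = 25.732
  Healthy, Bird: 123×46/239 = 23.674
  Ill, Dog: 116×88/239 = 42.711
  Ill, Cat: 116×55/239 = 26.695
  Ill, Rabbit: 116×50/239 = 24.268
  Ill, Bird: 116×46/239 = 22.326
Contributions (O − E)²/E:
  (45 − 45.289)²/45.289 = 0.0018
  (29 − 28.305)²/28.305 = 0.0171
  (31 − 25.732)²/25.732 = 1.0785
  (18 − 23.674)²/23.674 = 1.3599
  (43 − 42.711)²/42.711 = 0.0020
  (26 − 26.695)²/26.695 = 0.0181
  (19 − 24.268)²/24.268 = 1.1436
  (28 − 22.326)²/22.326 = 1.4420
χ² = 0.0018 + 0.0171 + 1.0785 + 1.3599 + 0.0020 + 0.0181 + 1.1436 + 1.4420 = 5.06

5.06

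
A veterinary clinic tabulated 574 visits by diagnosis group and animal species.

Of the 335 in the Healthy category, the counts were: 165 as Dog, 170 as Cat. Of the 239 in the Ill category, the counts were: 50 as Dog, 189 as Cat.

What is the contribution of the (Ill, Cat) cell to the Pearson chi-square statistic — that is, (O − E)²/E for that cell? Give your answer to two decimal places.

Row total (Ill) = 239; column total (Cat) = 359; N = 574.
Expected count E = 239 × 359 / 574 = 149.479.
Contribution = (O − E)²/E = (189 − 149.479)² / 149.479 = 10.45.

10.45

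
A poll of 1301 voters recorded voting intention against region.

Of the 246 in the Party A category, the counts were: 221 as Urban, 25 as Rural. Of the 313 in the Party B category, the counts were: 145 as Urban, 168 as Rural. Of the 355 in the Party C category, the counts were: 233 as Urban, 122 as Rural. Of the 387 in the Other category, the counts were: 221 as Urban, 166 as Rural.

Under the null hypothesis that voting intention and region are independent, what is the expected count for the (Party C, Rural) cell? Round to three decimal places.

131.249

Row total (Party C) = 355; column total (Rural) = 481; grand total N = 1301.
Expected count = (row total × column total) / N = 355 × 481 / 1301 = 131.249.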